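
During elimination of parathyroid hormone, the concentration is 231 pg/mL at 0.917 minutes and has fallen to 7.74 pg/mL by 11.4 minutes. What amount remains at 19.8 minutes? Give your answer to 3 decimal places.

0.509 pg/mL

Over Δt = 11.4 − 0.917 = 10.483 minutes, the level fell by a factor of 231/7.74 ≈ 29.845.
n = log₂(29.845) ≈ 4.8994 half-lives, so t½ = 10.483/4.8994 ≈ 2.1396 minutes.
From t = 11.4 to t = 19.8: 7.74 × (1/2)^((19.8−11.4)/2.1396) ≈ 0.50925 pg/mL.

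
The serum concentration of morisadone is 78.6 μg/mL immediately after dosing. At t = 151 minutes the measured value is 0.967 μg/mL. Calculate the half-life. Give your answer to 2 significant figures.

A/A₀ = 0.967/78.6 ≈ 0.012303.
n = log₂(81.282) ≈ 6.3449 half-lives elapsed in 151 minutes.
t½ = 151/6.3449 ≈ 23.799 minutes.

24 minutes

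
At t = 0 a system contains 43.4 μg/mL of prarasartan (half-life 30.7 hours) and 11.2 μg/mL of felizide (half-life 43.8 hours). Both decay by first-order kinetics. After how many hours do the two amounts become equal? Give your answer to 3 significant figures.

Set 43.4·(1/2)^(t/30.7) = 11.2·(1/2)^(t/43.8).
Taking log₂: log₂(43.4/11.2) = t·(1/30.7 − 1/43.8).
log₂(3.875) = 1.9542; 1/30.7 − 1/43.8 = 0.0097422.
t = 1.9542 / 0.0097422 ≈ 200.59 hours.

201 hours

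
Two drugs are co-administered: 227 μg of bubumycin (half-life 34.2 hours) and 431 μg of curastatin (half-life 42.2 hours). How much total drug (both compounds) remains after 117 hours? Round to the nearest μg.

bubumycin: 227 × (1/2)^(117/34.2) = 227 × (1/2)^3.4211 ≈ 21.193 μg.
curastatin: 431 × (1/2)^(117/42.2) = 431 × (1/2)^2.7725 ≈ 63.077 μg.
Total = 21.193 + 63.077 ≈ 84.269 μg.

84 μg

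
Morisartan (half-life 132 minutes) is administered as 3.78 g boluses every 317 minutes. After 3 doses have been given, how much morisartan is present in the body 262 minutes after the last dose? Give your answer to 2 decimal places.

The 3 doses were given 896, 579, 262 minutes ago.
Total = 3.78·(1/2)^(896/132) + 3.78·(1/2)^(579/132) + 3.78·(1/2)^(262/132)
      = 0.034209 + 0.18074 + 0.95498 ≈ 1.1699 g.

1.17 g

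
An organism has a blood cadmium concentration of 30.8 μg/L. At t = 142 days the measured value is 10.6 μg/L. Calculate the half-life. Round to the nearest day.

92 days

A/A₀ = 10.6/30.8 ≈ 0.34416.
n = log₂(2.9057) ≈ 1.5389 half-lives elapsed in 142 days.
t½ = 142/1.5389 ≈ 92.276 days.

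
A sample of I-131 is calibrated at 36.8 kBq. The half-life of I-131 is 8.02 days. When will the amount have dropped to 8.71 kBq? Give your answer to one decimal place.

Fraction remaining = 8.71/36.8 ≈ 0.23668.
n = log₂(36.8/8.71) = ln(4.225)/ln 2 ≈ 2.079 half-lives.
t = n × t½ = 2.079 × 8.02 ≈ 16.673 days.

16.7 days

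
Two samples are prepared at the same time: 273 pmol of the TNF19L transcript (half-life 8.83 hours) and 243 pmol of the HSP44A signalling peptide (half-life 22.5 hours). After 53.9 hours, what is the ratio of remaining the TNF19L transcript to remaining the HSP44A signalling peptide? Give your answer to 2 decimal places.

TNF19L transcript: 273 × (1/2)^(53.9/8.83) = 273 × (1/2)^6.1042 ≈ 3.9684 pmol.
HSP44A signalling peptide: 243 × (1/2)^(53.9/22.5) = 243 × (1/2)^2.3956 ≈ 46.182 pmol.
Ratio ≈ 3.9684 / 46.182 ≈ 0.08593.

0.09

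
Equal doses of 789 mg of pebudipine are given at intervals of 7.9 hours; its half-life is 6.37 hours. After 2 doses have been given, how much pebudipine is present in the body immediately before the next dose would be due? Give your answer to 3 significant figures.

475 mg

The 2 doses were given 15.8, 7.9 hours ago.
Total = 789·(1/2)^(15.8/6.37) + 789·(1/2)^(7.9/6.37)
      = 141.39 + 334 ≈ 475.38 mg.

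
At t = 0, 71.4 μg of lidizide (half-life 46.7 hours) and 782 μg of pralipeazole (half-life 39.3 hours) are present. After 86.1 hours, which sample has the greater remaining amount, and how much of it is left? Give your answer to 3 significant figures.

lidizide: 71.4 × (1/2)^1.8437 ≈ 19.893 μg.
pralipeazole: 782 × (1/2)^2.1908 ≈ 171.28 μg.
Pralipeazole has more remaining, at ≈ 171.28 μg.

pralipeazole, 171 μg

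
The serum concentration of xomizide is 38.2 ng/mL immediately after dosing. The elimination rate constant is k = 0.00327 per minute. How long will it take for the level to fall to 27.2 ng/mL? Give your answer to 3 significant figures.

104 minutes

t½ = ln 2 / k = 0.69315 / 0.00327 ≈ 211.97 minutes.
Fraction remaining = 27.2/38.2 ≈ 0.71204.
n = log₂(38.2/27.2) = ln(1.4044)/ln 2 ≈ 0.48997 half-lives.
t = n × t½ = 0.48997 × 211.97 ≈ 103.86 minutes.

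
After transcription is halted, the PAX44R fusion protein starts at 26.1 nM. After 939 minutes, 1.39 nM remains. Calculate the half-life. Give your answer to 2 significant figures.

A/A₀ = 1.39/26.1 ≈ 0.053257.
n = log₂(18.777) ≈ 4.2309 half-lives elapsed in 939 minutes.
t½ = 939/4.2309 ≈ 221.94 minutes.

220 minutes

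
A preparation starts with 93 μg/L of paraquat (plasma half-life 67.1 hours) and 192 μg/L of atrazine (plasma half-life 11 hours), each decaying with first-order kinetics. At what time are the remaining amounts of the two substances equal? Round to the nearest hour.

Set 93·(1/2)^(t/67.1) = 192·(1/2)^(t/11).
Taking log₂: log₂(93/192) = t·(1/67.1 − 1/11).
log₂(0.48438) = -1.0458; 1/67.1 − 1/11 = -0.076006.
t = -1.0458 / -0.076006 ≈ 13.759 hours.

14 hours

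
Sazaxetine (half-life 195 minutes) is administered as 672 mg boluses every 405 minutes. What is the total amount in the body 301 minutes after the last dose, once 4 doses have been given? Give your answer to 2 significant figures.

The 4 doses were given 1516, 1111, 706, 301 minutes ago.
Total = 672·(1/2)^(1516/195) + 672·(1/2)^(1111/195) + 672·(1/2)^(706/195) + 672·(1/2)^(301/195)
      = 3.0694 + 12.95 + 54.637 + 230.52 ≈ 301.17 mg.

300 mg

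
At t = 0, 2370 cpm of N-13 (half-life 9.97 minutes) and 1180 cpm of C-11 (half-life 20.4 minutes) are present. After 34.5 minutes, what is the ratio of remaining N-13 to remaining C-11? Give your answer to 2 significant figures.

0.59

N-13: 2370 × (1/2)^(34.5/9.97) = 2370 × (1/2)^3.4604 ≈ 215.31 cpm.
C-11: 1180 × (1/2)^(34.5/20.4) = 1180 × (1/2)^1.6912 ≈ 365.42 cpm.
Ratio ≈ 215.31 / 365.42 ≈ 0.58923.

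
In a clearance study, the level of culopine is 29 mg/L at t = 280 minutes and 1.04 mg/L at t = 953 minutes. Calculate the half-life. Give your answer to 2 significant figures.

140 minutes

Over Δt = 953 − 280 = 673 minutes, the level fell by a factor of 29/1.04 ≈ 27.885.
n = log₂(27.885) ≈ 4.8014 half-lives, so t½ = 673/4.8014 ≈ 140.17 minutes.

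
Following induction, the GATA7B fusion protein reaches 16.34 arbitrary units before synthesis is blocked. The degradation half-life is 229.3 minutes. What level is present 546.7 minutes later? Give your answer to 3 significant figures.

Number of half-lives: n = 546.7/229.3 ≈ 2.3842.
Remaining = 16.34 × (1/2)^2.3842 = 16.34 × 0.19155 ≈ 3.1299 arbitrary units.

3.13 arbitrary units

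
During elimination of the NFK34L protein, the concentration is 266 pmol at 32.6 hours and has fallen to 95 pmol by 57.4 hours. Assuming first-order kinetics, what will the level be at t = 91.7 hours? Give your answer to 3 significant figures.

Over Δt = 57.4 − 32.6 = 24.8 hours, the level fell by a factor of 266/95 ≈ 2.8.
n = log₂(2.8) ≈ 1.4854 half-lives, so t½ = 24.8/1.4854 ≈ 16.696 hours.
From t = 57.4 to t = 91.7: 95 × (1/2)^((91.7−57.4)/16.696) ≈ 22.87 pmol.

22.9 pmol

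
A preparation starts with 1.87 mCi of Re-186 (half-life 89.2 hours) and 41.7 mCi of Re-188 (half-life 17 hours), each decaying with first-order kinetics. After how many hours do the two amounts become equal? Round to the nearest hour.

94 hours

Set 1.87·(1/2)^(t/89.2) = 41.7·(1/2)^(t/17).
Taking log₂: log₂(1.87/41.7) = t·(1/89.2 − 1/17).
log₂(0.044844) = -4.4789; 1/89.2 − 1/17 = -0.047613.
t = -4.4789 / -0.047613 ≈ 94.07 hours.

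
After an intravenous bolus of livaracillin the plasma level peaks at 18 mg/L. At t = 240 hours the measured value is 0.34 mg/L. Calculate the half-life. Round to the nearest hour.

42 hours

A/A₀ = 0.34/18 ≈ 0.018889.
n = log₂(52.941) ≈ 5.7263 half-lives elapsed in 240 hours.
t½ = 240/5.7263 ≈ 41.912 hours.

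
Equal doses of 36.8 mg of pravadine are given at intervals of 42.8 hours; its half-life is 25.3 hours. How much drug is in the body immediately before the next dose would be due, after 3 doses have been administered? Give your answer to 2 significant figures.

16 mg

The 3 doses were given 128.4, 85.6, 42.8 hours ago.
Total = 36.8·(1/2)^(128.4/25.3) + 36.8·(1/2)^(85.6/25.3) + 36.8·(1/2)^(42.8/25.3)
      = 1.0917 + 3.5265 + 11.392 ≈ 16.01 mg.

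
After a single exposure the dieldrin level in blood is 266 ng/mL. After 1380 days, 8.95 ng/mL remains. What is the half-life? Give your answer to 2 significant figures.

280 days

A/A₀ = 8.95/266 ≈ 0.033647.
n = log₂(29.721) ≈ 4.8934 half-lives elapsed in 1380 days.
t½ = 1380/4.8934 ≈ 282.01 days.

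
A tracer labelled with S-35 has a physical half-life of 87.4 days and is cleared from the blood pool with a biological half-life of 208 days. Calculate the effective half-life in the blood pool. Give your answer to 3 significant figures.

61.5 days

1/t_eff = 1/t_phys + 1/t_biol = 1/87.4 + 1/208 = 0.016249 per day.
t_eff = 87.4 × 208 / (87.4 + 208) ≈ 61.541 days.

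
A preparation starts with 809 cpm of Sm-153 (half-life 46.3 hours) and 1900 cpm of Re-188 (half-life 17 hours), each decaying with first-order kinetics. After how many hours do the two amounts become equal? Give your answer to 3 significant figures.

Set 809·(1/2)^(t/46.3) = 1900·(1/2)^(t/17).
Taking log₂: log₂(809/1900) = t·(1/46.3 − 1/17).
log₂(0.42579) = -1.2318; 1/46.3 − 1/17 = -0.037225.
t = -1.2318 / -0.037225 ≈ 33.09 hours.

33.1 hours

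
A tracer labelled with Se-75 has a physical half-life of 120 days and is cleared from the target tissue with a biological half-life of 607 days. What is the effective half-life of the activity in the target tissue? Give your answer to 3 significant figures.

1/t_eff = 1/t_phys + 1/t_biol = 1/120 + 1/607 = 0.0099808 per day.
t_eff = 120 × 607 / (120 + 607) ≈ 100.19 days.

100 days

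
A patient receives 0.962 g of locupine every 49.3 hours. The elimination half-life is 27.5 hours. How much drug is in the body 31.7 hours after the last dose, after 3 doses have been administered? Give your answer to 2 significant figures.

The 3 doses were given 130.3, 81, 31.7 hours ago.
Total = 0.962·(1/2)^(130.3/27.5) + 0.962·(1/2)^(81/27.5) + 0.962·(1/2)^(31.7/27.5)
      = 0.036045 + 0.12488 + 0.43268 ≈ 0.59361 g.

0.59 g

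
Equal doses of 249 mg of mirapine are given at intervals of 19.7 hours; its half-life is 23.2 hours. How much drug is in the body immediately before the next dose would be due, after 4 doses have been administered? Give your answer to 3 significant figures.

The 4 doses were given 78.8, 59.1, 39.4, 19.7 hours ago.
Total = 249·(1/2)^(78.8/23.2) + 249·(1/2)^(59.1/23.2) + 249·(1/2)^(39.4/23.2) + 249·(1/2)^(19.7/23.2)
      = 23.645 + 42.594 + 76.73 + 138.22 ≈ 281.19 mg.

281 mg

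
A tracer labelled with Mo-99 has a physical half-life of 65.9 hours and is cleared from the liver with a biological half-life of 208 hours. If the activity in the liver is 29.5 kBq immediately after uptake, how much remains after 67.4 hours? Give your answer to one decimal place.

1/t_eff = 1/t_phys + 1/t_biol = 1/65.9 + 1/208 = 0.019982 per hour.
t_eff = 65.9 × 208 / (65.9 + 208) ≈ 50.045 hours.
Remaining = 29.5 × (1/2)^(67.4/50.045) = 29.5 × (1/2)^1.3468 ≈ 11.598 kBq.

11.6 kBq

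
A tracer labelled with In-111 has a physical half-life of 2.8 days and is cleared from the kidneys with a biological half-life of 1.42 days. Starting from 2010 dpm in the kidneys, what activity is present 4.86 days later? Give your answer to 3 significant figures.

1/t_eff = 1/t_phys + 1/t_biol = 1/2.8 + 1/1.42 = 1.0614 per day.
t_eff = 2.8 × 1.42 / (2.8 + 1.42) ≈ 0.94218 days.
Remaining = 2010 × (1/2)^(4.86/0.94218) = 2010 × (1/2)^5.1582 ≈ 56.287 dpm.

56.3 dpm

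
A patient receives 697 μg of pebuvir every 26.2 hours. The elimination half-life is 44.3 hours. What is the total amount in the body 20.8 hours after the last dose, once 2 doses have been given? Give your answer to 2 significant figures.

The 2 doses were given 47, 20.8 hours ago.
Total = 697·(1/2)^(47/44.3) + 697·(1/2)^(20.8/44.3)
      = 334.08 + 503.37 ≈ 837.46 μg.

840 μg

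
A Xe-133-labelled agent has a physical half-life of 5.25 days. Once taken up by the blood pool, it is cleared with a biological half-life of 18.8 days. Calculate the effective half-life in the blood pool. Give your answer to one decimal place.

4.1 days

1/t_eff = 1/t_phys + 1/t_biol = 1/5.25 + 1/18.8 = 0.24367 per day.
t_eff = 5.25 × 18.8 / (5.25 + 18.8) ≈ 4.104 days.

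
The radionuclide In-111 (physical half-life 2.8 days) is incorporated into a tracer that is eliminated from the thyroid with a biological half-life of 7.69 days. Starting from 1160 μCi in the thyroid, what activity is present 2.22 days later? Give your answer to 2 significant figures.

550 μCi

1/t_eff = 1/t_phys + 1/t_biol = 1/2.8 + 1/7.69 = 0.48718 per day.
t_eff = 2.8 × 7.69 / (2.8 + 7.69) ≈ 2.0526 days.
Remaining = 1160 × (1/2)^(2.22/2.0526) = 1160 × (1/2)^1.0815 ≈ 548.13 μCi.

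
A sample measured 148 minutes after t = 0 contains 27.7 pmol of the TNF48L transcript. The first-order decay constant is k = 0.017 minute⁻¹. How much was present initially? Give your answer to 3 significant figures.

343 pmol

t½ = ln 2 / k = 0.69315 / 0.017 ≈ 40.773 minutes.
Number of half-lives elapsed: n = 148/40.773 ≈ 3.6298.
A₀ = A × 2^n = 27.7 × 2^3.6298 = 27.7 × 12.379 ≈ 342.9 pmol.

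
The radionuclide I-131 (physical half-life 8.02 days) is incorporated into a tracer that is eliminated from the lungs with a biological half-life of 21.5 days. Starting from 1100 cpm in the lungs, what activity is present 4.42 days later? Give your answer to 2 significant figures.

650 cpm

1/t_eff = 1/t_phys + 1/t_biol = 1/8.02 + 1/21.5 = 0.1712 per day.
t_eff = 8.02 × 21.5 / (8.02 + 21.5) ≈ 5.8411 days.
Remaining = 1100 × (1/2)^(4.42/5.8411) = 1100 × (1/2)^0.7567 ≈ 651.03 cpm.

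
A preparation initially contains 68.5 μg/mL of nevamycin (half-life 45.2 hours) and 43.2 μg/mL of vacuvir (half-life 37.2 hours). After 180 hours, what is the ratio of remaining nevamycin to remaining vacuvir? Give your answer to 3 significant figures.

2.87

nevamycin: 68.5 × (1/2)^(180/45.2) = 68.5 × (1/2)^3.9823 ≈ 4.3341 μg/mL.
vacuvir: 43.2 × (1/2)^(180/37.2) = 43.2 × (1/2)^4.8387 ≈ 1.5097 μg/mL.
Ratio ≈ 4.3341 / 1.5097 ≈ 2.8709.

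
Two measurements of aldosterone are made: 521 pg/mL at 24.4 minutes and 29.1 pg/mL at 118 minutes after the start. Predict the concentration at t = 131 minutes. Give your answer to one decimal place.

19.5 pg/mL

Over Δt = 118 − 24.4 = 93.6 minutes, the level fell by a factor of 521/29.1 ≈ 17.904.
n = log₂(17.904) ≈ 4.1622 half-lives, so t½ = 93.6/4.1622 ≈ 22.488 minutes.
From t = 118 to t = 131: 29.1 × (1/2)^((131−118)/22.488) ≈ 19.493 pg/mL.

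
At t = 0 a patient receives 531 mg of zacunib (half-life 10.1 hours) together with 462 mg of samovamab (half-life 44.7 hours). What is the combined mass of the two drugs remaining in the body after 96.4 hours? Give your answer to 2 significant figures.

zacunib: 531 × (1/2)^(96.4/10.1) = 531 × (1/2)^9.5446 ≈ 0.71105 mg.
samovamab: 462 × (1/2)^(96.4/44.7) = 462 × (1/2)^2.1566 ≈ 103.62 mg.
Total = 0.71105 + 103.62 ≈ 104.33 mg.

100 mg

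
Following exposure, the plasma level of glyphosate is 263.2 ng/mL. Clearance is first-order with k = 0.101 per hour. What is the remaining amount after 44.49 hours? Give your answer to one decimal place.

t½ = ln 2 / k = 0.69315 / 0.101 ≈ 6.8628 hours.
Number of half-lives: n = 44.49/6.8628 ≈ 6.4827.
Remaining = 263.2 × (1/2)^6.4827 = 263.2 × 0.011182 ≈ 2.943 ng/mL.

2.9 ng/mL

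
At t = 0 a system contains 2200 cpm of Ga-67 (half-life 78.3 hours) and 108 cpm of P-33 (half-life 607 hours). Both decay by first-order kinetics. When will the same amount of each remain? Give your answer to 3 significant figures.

391 hours

Set 2200·(1/2)^(t/78.3) = 108·(1/2)^(t/607).
Taking log₂: log₂(2200/108) = t·(1/78.3 − 1/607).
log₂(20.37) = 4.3484; 1/78.3 − 1/607 = 0.011124.
t = 4.3484 / 0.011124 ≈ 390.9 hours.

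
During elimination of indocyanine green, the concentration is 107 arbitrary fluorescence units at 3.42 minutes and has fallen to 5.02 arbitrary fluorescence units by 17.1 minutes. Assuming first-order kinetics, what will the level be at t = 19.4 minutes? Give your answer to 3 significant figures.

3.00 arbitrary fluorescence units

Over Δt = 17.1 − 3.42 = 13.68 minutes, the level fell by a factor of 107/5.02 ≈ 21.315.
n = log₂(21.315) ≈ 4.4138 half-lives, so t½ = 13.68/4.4138 ≈ 3.0994 minutes.
From t = 17.1 to t = 19.4: 5.02 × (1/2)^((19.4−17.1)/3.0994) ≈ 3.0013 arbitrary fluorescence units.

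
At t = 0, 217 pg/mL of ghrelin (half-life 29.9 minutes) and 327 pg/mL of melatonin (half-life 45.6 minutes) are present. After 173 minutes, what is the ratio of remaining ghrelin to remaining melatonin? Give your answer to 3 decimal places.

0.167

ghrelin: 217 × (1/2)^(173/29.9) = 217 × (1/2)^5.786 ≈ 3.9329 pg/mL.
melatonin: 327 × (1/2)^(173/45.6) = 327 × (1/2)^3.7939 ≈ 23.577 pg/mL.
Ratio ≈ 3.9329 / 23.577 ≈ 0.16681.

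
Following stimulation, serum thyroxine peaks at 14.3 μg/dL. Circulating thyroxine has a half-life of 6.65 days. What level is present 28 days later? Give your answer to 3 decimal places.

0.772 μg/dL

Number of half-lives: n = 28/6.65 ≈ 4.2105.
Remaining = 14.3 × (1/2)^4.2105 = 14.3 × 0.054014 ≈ 0.7724 μg/dL.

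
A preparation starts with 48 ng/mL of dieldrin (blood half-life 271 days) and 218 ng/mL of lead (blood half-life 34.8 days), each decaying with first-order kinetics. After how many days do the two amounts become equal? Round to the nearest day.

87 days

Set 48·(1/2)^(t/271) = 218·(1/2)^(t/34.8).
Taking log₂: log₂(48/218) = t·(1/271 − 1/34.8).
log₂(0.22018) = -2.1832; 1/271 − 1/34.8 = -0.025046.
t = -2.1832 / -0.025046 ≈ 87.17 days.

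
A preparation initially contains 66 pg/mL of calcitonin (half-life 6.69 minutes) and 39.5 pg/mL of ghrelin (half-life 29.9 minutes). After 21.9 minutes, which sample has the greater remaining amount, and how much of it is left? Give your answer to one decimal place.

ghrelin, 23.8 pg/mL

calcitonin: 66 × (1/2)^3.2735 ≈ 6.8251 pg/mL.
ghrelin: 39.5 × (1/2)^0.73244 ≈ 23.774 pg/mL.
Ghrelin has more remaining, at ≈ 23.774 pg/mL.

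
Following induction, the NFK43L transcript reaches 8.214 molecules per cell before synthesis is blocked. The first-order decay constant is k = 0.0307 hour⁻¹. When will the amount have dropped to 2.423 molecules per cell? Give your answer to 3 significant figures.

39.8 hours

t½ = ln 2 / k = 0.69315 / 0.0307 ≈ 22.578 hours.
Fraction remaining = 2.423/8.214 ≈ 0.29498.
n = log₂(8.214/2.423) = ln(3.39)/ln 2 ≈ 1.7613 half-lives.
t = n × t½ = 1.7613 × 22.578 ≈ 39.767 hours.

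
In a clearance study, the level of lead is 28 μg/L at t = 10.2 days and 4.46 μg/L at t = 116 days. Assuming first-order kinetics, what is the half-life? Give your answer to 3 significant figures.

39.9 days

Over Δt = 116 − 10.2 = 105.8 days, the level fell by a factor of 28/4.46 ≈ 6.278.
n = log₂(6.278) ≈ 2.6503 half-lives, so t½ = 105.8/2.6503 ≈ 39.92 days.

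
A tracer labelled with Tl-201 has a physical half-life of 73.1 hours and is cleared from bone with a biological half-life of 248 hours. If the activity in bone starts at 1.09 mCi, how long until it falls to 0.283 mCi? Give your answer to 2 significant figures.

110 hours

1/t_eff = 1/t_phys + 1/t_biol = 1/73.1 + 1/248 = 0.017712 per hour.
t_eff = 73.1 × 248 / (73.1 + 248) ≈ 56.458 hours.
n = log₂(1.09/0.283) ≈ 1.9455; t = 1.9455 × 56.458 ≈ 109.84 hours.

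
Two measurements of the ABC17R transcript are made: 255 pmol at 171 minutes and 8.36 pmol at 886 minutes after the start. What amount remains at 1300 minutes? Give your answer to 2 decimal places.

Over Δt = 886 − 171 = 715 minutes, the level fell by a factor of 255/8.36 ≈ 30.502.
n = log₂(30.502) ≈ 4.9309 half-lives, so t½ = 715/4.9309 ≈ 145.01 minutes.
From t = 886 to t = 1300: 8.36 × (1/2)^((1300−886)/145.01) ≈ 1.1554 pmol.

1.16 pmol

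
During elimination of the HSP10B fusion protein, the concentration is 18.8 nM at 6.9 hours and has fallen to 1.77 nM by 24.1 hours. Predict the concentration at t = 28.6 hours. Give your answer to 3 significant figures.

Over Δt = 24.1 − 6.9 = 17.2 hours, the level fell by a factor of 18.8/1.77 ≈ 10.621.
n = log₂(10.621) ≈ 3.4089 half-lives, so t½ = 17.2/3.4089 ≈ 5.0456 hours.
From t = 24.1 to t = 28.6: 1.77 × (1/2)^((28.6−24.1)/5.0456) ≈ 0.95388 nM.

0.954 nM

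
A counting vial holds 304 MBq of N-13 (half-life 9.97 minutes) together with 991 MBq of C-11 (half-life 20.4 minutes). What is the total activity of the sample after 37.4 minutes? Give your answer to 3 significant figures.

301 MBq

N-13: 304 × (1/2)^(37.4/9.97) = 304 × (1/2)^3.7513 ≈ 22.575 MBq.
C-11: 991 × (1/2)^(37.4/20.4) = 991 × (1/2)^1.8333 ≈ 278.09 MBq.
Total = 22.575 + 278.09 ≈ 300.67 MBq.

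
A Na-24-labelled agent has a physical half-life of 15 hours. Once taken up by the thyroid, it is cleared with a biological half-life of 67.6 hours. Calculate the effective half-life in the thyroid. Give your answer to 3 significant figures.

1/t_eff = 1/t_phys + 1/t_biol = 1/15 + 1/67.6 = 0.08146 per hour.
t_eff = 15 × 67.6 / (15 + 67.6) ≈ 12.276 hours.

12.3 hours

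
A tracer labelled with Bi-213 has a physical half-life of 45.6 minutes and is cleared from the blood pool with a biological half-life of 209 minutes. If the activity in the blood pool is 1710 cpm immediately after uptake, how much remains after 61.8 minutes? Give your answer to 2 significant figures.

540 cpm

1/t_eff = 1/t_phys + 1/t_biol = 1/45.6 + 1/209 = 0.026715 per minute.
t_eff = 45.6 × 209 / (45.6 + 209) ≈ 37.433 minutes.
Remaining = 1710 × (1/2)^(61.8/37.433) = 1710 × (1/2)^1.651 ≈ 544.51 cpm.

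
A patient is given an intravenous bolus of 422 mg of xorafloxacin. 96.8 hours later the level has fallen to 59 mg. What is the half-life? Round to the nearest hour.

A/A₀ = 59/422 ≈ 0.13981.
n = log₂(7.1525) ≈ 2.8385 half-lives elapsed in 96.8 hours.
t½ = 96.8/2.8385 ≈ 34.103 hours.

34 hours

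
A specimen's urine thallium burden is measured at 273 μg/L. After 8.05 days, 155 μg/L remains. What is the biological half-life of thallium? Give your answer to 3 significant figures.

9.86 days

A/A₀ = 155/273 ≈ 0.56777.
n = log₂(1.7613) ≈ 0.81663 half-lives elapsed in 8.05 days.
t½ = 8.05/0.81663 ≈ 9.8576 days.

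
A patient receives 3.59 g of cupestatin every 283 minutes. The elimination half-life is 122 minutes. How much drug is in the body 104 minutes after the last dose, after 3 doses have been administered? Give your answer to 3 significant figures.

2.47 g

The 3 doses were given 670, 387, 104 minutes ago.
Total = 3.59·(1/2)^(670/122) + 3.59·(1/2)^(387/122) + 3.59·(1/2)^(104/122)
      = 0.079781 + 0.39828 + 1.9883 ≈ 2.4663 g.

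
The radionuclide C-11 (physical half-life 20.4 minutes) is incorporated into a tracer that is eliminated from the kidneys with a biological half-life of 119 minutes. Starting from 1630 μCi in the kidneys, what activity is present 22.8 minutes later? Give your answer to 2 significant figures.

1/t_eff = 1/t_phys + 1/t_biol = 1/20.4 + 1/119 = 0.057423 per minute.
t_eff = 20.4 × 119 / (20.4 + 119) ≈ 17.415 minutes.
Remaining = 1630 × (1/2)^(22.8/17.415) = 1630 × (1/2)^1.3092 ≈ 657.76 μCi.

660 μCi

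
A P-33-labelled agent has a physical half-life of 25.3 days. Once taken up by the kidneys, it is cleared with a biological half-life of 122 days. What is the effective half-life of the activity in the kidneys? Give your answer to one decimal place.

21.0 days

1/t_eff = 1/t_phys + 1/t_biol = 1/25.3 + 1/122 = 0.047722 per day.
t_eff = 25.3 × 122 / (25.3 + 122) ≈ 20.955 days.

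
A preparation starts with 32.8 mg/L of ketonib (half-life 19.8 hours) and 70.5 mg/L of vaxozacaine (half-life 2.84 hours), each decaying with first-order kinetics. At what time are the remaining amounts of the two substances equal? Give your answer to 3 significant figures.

3.66 hours

Set 32.8·(1/2)^(t/19.8) = 70.5·(1/2)^(t/2.84).
Taking log₂: log₂(32.8/70.5) = t·(1/19.8 − 1/2.84).
log₂(0.46525) = -1.1039; 1/19.8 − 1/2.84 = -0.30161.
t = -1.1039 / -0.30161 ≈ 3.6601 hours.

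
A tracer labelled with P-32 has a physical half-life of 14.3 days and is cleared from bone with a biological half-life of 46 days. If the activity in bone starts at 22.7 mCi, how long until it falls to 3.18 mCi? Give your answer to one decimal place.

1/t_eff = 1/t_phys + 1/t_biol = 1/14.3 + 1/46 = 0.091669 per day.
t_eff = 14.3 × 46 / (14.3 + 46) ≈ 10.909 days.
n = log₂(22.7/3.18) ≈ 2.8356; t = 2.8356 × 10.909 ≈ 30.933 days.

30.9 days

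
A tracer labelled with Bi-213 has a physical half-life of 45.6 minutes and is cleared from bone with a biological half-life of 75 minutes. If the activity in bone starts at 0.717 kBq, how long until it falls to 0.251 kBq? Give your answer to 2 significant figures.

1/t_eff = 1/t_phys + 1/t_biol = 1/45.6 + 1/75 = 0.035263 per minute.
t_eff = 45.6 × 75 / (45.6 + 75) ≈ 28.358 minutes.
n = log₂(0.717/0.251) ≈ 1.5143; t = 1.5143 × 28.358 ≈ 42.942 minutes.

43 minutes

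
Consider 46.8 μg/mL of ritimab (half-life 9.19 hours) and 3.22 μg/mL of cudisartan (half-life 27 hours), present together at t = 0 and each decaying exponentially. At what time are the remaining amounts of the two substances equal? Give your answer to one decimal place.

Set 46.8·(1/2)^(t/9.19) = 3.22·(1/2)^(t/27).
Taking log₂: log₂(46.8/3.22) = t·(1/9.19 − 1/27).
log₂(14.534) = 3.8614; 1/9.19 − 1/27 = 0.071777.
t = 3.8614 / 0.071777 ≈ 53.797 hours.

53.8 hours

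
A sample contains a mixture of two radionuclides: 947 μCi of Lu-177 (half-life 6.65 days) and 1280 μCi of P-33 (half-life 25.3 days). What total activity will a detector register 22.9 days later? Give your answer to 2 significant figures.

Lu-177: 947 × (1/2)^(22.9/6.65) = 947 × (1/2)^3.4436 ≈ 87.04 μCi.
P-33: 1280 × (1/2)^(22.9/25.3) = 1280 × (1/2)^0.90514 ≈ 683.5 μCi.
Total = 87.04 + 683.5 ≈ 770.54 μCi.

770 μCi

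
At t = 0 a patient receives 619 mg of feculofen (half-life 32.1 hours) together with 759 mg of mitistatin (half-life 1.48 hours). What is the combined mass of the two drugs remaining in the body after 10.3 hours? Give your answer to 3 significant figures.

feculofen: 619 × (1/2)^(10.3/32.1) = 619 × (1/2)^0.32087 ≈ 495.56 mg.
mitistatin: 759 × (1/2)^(10.3/1.48) = 759 × (1/2)^6.9595 ≈ 6.0987 mg.
Total = 495.56 + 6.0987 ≈ 501.66 mg.

502 mg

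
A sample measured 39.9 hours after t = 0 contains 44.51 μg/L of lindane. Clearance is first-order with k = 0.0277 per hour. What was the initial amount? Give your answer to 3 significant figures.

134 μg/L

t½ = ln 2 / k = 0.69315 / 0.0277 ≈ 25.023 hours.
Number of half-lives elapsed: n = 39.9/25.023 ≈ 1.5945.
A₀ = A × 2^n = 44.51 × 2^1.5945 = 44.51 × 3.0199 ≈ 134.42 μg/L.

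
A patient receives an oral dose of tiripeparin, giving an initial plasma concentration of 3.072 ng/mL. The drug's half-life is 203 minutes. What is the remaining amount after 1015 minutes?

0.096 ng/mL

Elapsed time is 5 half-lives (1015/203).
Each half-life halves the amount: 3.072 × (1/2)^5 = 3.072/32 = 0.096 ng/mL.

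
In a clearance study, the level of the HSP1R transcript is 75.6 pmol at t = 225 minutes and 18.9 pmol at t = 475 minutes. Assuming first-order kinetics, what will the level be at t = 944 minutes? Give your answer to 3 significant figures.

1.40 pmol

Over Δt = 475 − 225 = 250 minutes, the level fell by a factor of 75.6/18.9 ≈ 4.
n = log₂(4) ≈ 2 half-lives, so t½ = 250/2 ≈ 125 minutes.
From t = 475 to t = 944: 18.9 × (1/2)^((944−475)/125) ≈ 1.4028 pmol.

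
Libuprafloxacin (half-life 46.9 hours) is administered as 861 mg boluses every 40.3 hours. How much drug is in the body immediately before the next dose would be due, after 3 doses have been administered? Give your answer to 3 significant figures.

880 mg

The 3 doses were given 120.9, 80.6, 40.3 hours ago.
Total = 861·(1/2)^(120.9/46.9) + 861·(1/2)^(80.6/46.9) + 861·(1/2)^(40.3/46.9)
      = 144.21 + 261.62 + 474.61 ≈ 880.44 mg.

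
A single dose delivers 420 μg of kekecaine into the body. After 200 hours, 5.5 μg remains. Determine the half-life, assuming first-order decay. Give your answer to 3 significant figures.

32.0 hours

A/A₀ = 5.5/420 ≈ 0.013095.
n = log₂(76.364) ≈ 6.2548 half-lives elapsed in 200 hours.
t½ = 200/6.2548 ≈ 31.975 hours.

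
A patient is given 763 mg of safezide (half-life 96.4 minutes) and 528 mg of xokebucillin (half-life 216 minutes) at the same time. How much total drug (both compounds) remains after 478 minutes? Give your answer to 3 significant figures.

138 mg

safezide: 763 × (1/2)^(478/96.4) = 763 × (1/2)^4.9585 ≈ 24.539 mg.
xokebucillin: 528 × (1/2)^(478/216) = 528 × (1/2)^2.213 ≈ 113.88 mg.
Total = 24.539 + 113.88 ≈ 138.42 mg.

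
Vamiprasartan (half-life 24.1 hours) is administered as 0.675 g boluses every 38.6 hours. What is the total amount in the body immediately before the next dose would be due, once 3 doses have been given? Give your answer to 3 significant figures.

The 3 doses were given 115.8, 77.2, 38.6 hours ago.
Total = 0.675·(1/2)^(115.8/24.1) + 0.675·(1/2)^(77.2/24.1) + 0.675·(1/2)^(38.6/24.1)
      = 0.024147 + 0.073284 + 0.22241 ≈ 0.31984 g.

0.320 g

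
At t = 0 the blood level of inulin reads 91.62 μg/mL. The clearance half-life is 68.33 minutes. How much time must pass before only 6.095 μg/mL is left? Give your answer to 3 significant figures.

Fraction remaining = 6.095/91.62 ≈ 0.066525.
n = log₂(91.62/6.095) = ln(15.032)/ln 2 ≈ 3.91 half-lives.
t = n × t½ = 3.91 × 68.33 ≈ 267.17 minutes.

267 minutes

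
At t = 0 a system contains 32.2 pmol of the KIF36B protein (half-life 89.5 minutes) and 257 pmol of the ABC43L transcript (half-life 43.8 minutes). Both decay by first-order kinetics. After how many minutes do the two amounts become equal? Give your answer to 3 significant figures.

257 minutes

Set 32.2·(1/2)^(t/89.5) = 257·(1/2)^(t/43.8).
Taking log₂: log₂(32.2/257) = t·(1/89.5 − 1/43.8).
log₂(0.12529) = -2.9966; 1/89.5 − 1/43.8 = -0.011658.
t = -2.9966 / -0.011658 ≈ 257.05 minutes.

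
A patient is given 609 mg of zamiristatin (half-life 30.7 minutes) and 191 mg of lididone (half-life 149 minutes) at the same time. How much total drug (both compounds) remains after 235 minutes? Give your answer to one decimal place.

67.0 mg

zamiristatin: 609 × (1/2)^(235/30.7) = 609 × (1/2)^7.6547 ≈ 3.0222 mg.
lididone: 191 × (1/2)^(235/149) = 191 × (1/2)^1.5772 ≈ 64.011 mg.
Total = 3.0222 + 64.011 ≈ 67.033 mg.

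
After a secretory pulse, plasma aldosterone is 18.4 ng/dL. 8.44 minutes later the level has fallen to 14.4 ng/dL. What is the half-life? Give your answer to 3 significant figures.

23.9 minutes

A/A₀ = 14.4/18.4 ≈ 0.78261.
n = log₂(1.2778) ≈ 0.35364 half-lives elapsed in 8.44 minutes.
t½ = 8.44/0.35364 ≈ 23.866 minutes.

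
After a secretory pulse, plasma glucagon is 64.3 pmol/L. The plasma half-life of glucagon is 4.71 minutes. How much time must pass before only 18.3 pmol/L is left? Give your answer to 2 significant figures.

Fraction remaining = 18.3/64.3 ≈ 0.2846.
n = log₂(64.3/18.3) = ln(3.5137)/ln 2 ≈ 1.813 half-lives.
t = n × t½ = 1.813 × 4.71 ≈ 8.5391 minutes.

8.5 minutes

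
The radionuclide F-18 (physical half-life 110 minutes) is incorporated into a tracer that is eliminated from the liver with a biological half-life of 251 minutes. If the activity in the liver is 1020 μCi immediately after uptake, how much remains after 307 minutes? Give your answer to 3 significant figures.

63.1 μCi

1/t_eff = 1/t_phys + 1/t_biol = 1/110 + 1/251 = 0.013075 per minute.
t_eff = 110 × 251 / (110 + 251) ≈ 76.482 minutes.
Remaining = 1020 × (1/2)^(307/76.482) = 1020 × (1/2)^4.014 ≈ 63.134 μCi.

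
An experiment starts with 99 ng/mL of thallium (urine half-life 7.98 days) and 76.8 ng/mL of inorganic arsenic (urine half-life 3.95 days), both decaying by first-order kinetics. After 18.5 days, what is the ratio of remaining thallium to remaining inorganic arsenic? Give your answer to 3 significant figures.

thallium: 99 × (1/2)^(18.5/7.98) = 99 × (1/2)^2.3183 ≈ 19.85 ng/mL.
inorganic arsenic: 76.8 × (1/2)^(18.5/3.95) = 76.8 × (1/2)^4.6835 ≈ 2.9886 ng/mL.
Ratio ≈ 19.85 / 2.9886 ≈ 6.6418.

6.64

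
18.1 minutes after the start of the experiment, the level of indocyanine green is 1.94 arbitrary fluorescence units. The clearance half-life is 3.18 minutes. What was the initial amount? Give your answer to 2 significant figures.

100 arbitrary fluorescence units

Number of half-lives elapsed: n = 18.1/3.18 ≈ 5.6918.
A₀ = A × 2^n = 1.94 × 2^5.6918 = 1.94 × 51.69 ≈ 100.28 arbitrary fluorescence units.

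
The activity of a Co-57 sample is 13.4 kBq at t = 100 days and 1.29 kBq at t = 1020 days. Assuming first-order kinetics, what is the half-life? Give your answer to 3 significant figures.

Over Δt = 1020 − 100 = 920 days, the level fell by a factor of 13.4/1.29 ≈ 10.388.
n = log₂(10.388) ≈ 3.3768 half-lives, so t½ = 920/3.3768 ≈ 272.45 days.

272 days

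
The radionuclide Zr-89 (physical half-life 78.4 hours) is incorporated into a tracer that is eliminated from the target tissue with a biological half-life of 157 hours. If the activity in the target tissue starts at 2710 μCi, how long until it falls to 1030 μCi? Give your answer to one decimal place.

73.0 hours

1/t_eff = 1/t_phys + 1/t_biol = 1/78.4 + 1/157 = 0.019125 per hour.
t_eff = 78.4 × 157 / (78.4 + 157) ≈ 52.289 hours.
n = log₂(2710/1030) ≈ 1.3956; t = 1.3956 × 52.289 ≈ 72.977 hours.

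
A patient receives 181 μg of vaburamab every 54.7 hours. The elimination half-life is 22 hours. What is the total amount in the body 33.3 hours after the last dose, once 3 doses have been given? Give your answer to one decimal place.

The 3 doses were given 142.7, 88, 33.3 hours ago.
Total = 181·(1/2)^(142.7/22) + 181·(1/2)^(88/22) + 181·(1/2)^(33.3/22)
      = 2.0188 + 11.313 + 63.391 ≈ 76.722 μg.

76.7 μg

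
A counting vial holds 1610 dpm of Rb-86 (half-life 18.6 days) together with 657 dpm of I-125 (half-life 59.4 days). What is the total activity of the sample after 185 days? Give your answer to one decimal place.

77.5 dpm

Rb-86: 1610 × (1/2)^(185/18.6) = 1610 × (1/2)^9.9462 ≈ 1.632 dpm.
I-125: 657 × (1/2)^(185/59.4) = 657 × (1/2)^3.1145 ≈ 75.86 dpm.
Total = 1.632 + 75.86 ≈ 77.492 dpm.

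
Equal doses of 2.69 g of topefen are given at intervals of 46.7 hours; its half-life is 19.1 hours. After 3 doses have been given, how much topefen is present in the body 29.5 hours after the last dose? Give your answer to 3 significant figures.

1.12 g

The 3 doses were given 122.9, 76.2, 29.5 hours ago.
Total = 2.69·(1/2)^(122.9/19.1) + 2.69·(1/2)^(76.2/19.1) + 2.69·(1/2)^(29.5/19.1)
      = 0.0311 + 0.16935 + 0.92217 ≈ 1.1226 g.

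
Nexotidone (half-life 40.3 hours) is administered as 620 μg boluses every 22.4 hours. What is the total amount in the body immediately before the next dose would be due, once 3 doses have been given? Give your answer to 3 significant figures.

The 3 doses were given 67.2, 44.8, 22.4 hours ago.
Total = 620·(1/2)^(67.2/40.3) + 620·(1/2)^(44.8/40.3) + 620·(1/2)^(22.4/40.3)
      = 195.18 + 286.91 + 421.76 ≈ 903.85 μg.

904 μg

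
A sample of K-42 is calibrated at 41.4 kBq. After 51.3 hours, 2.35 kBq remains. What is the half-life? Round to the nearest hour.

A/A₀ = 2.35/41.4 ≈ 0.056763.
n = log₂(17.617) ≈ 4.1389 half-lives elapsed in 51.3 hours.
t½ = 51.3/4.1389 ≈ 12.395 hours.

12 hours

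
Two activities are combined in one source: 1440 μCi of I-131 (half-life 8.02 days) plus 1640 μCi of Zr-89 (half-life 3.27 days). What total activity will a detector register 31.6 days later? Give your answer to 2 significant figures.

96 μCi

I-131: 1440 × (1/2)^(31.6/8.02) = 1440 × (1/2)^3.9401 ≈ 93.812 μCi.
Zr-89: 1640 × (1/2)^(31.6/3.27) = 1640 × (1/2)^9.6636 ≈ 2.0221 μCi.
Total = 93.812 + 2.0221 ≈ 95.834 μCi.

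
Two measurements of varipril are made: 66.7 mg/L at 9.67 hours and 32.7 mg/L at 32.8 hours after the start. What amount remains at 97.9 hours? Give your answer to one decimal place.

4.4 mg/L

Over Δt = 32.8 − 9.67 = 23.13 hours, the level fell by a factor of 66.7/32.7 ≈ 2.0398.
n = log₂(2.0398) ≈ 1.0284 half-lives, so t½ = 23.13/1.0284 ≈ 22.491 hours.
From t = 32.8 to t = 97.9: 32.7 × (1/2)^((97.9−32.8)/22.491) ≈ 4.3978 mg/L.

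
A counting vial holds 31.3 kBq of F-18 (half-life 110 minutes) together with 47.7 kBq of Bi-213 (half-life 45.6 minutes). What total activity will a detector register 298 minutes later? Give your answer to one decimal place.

F-18: 31.3 × (1/2)^(298/110) = 31.3 × (1/2)^2.7091 ≈ 4.7866 kBq.
Bi-213: 47.7 × (1/2)^(298/45.6) = 47.7 × (1/2)^6.5351 ≈ 0.51435 kBq.
Total = 4.7866 + 0.51435 ≈ 5.3009 kBq.

5.3 kBq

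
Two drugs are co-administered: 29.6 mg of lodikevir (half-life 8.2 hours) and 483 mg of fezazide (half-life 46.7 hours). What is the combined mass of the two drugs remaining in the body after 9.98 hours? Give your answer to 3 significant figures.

429 mg

lodikevir: 29.6 × (1/2)^(9.98/8.2) = 29.6 × (1/2)^1.2171 ≈ 12.733 mg.
fezazide: 483 × (1/2)^(9.98/46.7) = 483 × (1/2)^0.2137 ≈ 416.5 mg.
Total = 12.733 + 416.5 ≈ 429.23 mg.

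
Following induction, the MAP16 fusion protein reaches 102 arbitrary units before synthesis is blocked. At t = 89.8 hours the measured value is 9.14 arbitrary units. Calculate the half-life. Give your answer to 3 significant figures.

25.8 hours

A/A₀ = 9.14/102 ≈ 0.089608.
n = log₂(11.16) ≈ 3.4802 half-lives elapsed in 89.8 hours.
t½ = 89.8/3.4802 ≈ 25.803 hours.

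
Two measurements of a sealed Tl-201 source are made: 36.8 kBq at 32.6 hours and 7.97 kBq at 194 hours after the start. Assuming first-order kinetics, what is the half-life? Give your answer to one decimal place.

73.1 hours

Over Δt = 194 − 32.6 = 161.4 hours, the level fell by a factor of 36.8/7.97 ≈ 4.6173.
n = log₂(4.6173) ≈ 2.2071 half-lives, so t½ = 161.4/2.2071 ≈ 73.129 hours.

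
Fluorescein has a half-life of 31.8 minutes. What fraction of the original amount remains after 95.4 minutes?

n = 95.4/31.8 ≈ 3 half-lives.
Fraction remaining = (1/2)^3 ≈ 0.125.

0.125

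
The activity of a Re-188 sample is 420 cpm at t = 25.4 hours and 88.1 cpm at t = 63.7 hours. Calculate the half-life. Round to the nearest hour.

Over Δt = 63.7 − 25.4 = 38.3 hours, the level fell by a factor of 420/88.1 ≈ 4.7673.
n = log₂(4.7673) ≈ 2.2532 half-lives, so t½ = 38.3/2.2532 ≈ 16.998 hours.

17 hours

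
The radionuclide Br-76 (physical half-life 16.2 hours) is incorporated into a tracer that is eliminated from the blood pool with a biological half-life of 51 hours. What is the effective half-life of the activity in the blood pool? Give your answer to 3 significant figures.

12.3 hours

1/t_eff = 1/t_phys + 1/t_biol = 1/16.2 + 1/51 = 0.081336 per hour.
t_eff = 16.2 × 51 / (16.2 + 51) ≈ 12.295 hours.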